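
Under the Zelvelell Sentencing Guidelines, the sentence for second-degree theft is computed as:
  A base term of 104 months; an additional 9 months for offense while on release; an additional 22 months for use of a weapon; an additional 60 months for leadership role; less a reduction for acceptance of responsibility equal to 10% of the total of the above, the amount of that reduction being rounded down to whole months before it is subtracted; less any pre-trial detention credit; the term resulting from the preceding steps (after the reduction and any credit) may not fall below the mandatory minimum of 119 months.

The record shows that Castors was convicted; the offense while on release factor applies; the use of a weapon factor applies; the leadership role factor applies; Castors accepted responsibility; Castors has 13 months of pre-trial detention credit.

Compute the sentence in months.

Sentence: 163 months

Offense while on release enhancement: +9 months
Use of a weapon enhancement: +22 months
Leadership role enhancement: +60 months
Adjusted term: 104 months + 9 months + 22 months + 60 months = 195 months
Acceptance of responsibility reduction: 10% of 195 months = 19 months (rounded down)
After reduction: 195 − 19 = 176 months
Less pre-trial detention credit: 176 months − 13 months = 163 months
Minimum 119 months: 163 months meets the minimum, no increase.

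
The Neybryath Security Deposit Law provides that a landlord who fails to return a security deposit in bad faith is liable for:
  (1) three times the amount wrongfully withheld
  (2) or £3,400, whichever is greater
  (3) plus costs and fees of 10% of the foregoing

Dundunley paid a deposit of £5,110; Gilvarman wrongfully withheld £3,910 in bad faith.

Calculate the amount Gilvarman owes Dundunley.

Recovery: £12,903

Trebled: 3 × £3,910 = £11,730
Minimum £3,400: £11,730 meets the minimum, no increase.
Costs and fees: 10% of £11,730 = £1,173
Total recovery: £11,730 + £1,173 = £12,903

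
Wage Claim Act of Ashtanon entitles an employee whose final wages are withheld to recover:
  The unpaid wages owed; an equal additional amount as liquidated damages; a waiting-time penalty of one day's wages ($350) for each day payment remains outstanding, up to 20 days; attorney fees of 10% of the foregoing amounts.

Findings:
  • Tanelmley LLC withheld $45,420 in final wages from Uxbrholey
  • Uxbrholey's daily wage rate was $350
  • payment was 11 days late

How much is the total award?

Liquidated damages (equal amount): $45,420
Penalty days: min(11, 20) = 11
Waiting-time penalty: 11 × $350 = $3,850
Subtotal: $45,420 + $45,420 + $3,850 = $94,690
Attorney fees: 10% of $94,690 = $9,469
Total award: $94,690 + $9,469 = $104,159

$104,159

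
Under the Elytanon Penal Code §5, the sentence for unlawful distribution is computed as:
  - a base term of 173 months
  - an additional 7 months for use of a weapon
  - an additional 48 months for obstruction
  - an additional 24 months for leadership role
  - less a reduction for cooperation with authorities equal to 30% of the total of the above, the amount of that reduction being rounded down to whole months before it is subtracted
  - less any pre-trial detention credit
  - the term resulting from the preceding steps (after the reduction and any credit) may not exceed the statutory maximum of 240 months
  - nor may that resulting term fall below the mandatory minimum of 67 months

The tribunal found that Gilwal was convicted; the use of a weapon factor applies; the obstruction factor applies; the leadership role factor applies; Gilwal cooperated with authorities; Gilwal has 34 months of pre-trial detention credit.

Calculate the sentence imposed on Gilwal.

Use of a weapon enhancement: +7 months
Obstruction enhancement: +48 months
Leadership role enhancement: +24 months
Adjusted term: 173 months + 7 months + 48 months + 24 months = 252 months
Cooperation with authorities reduction: 30% of 252 months = 75 months (rounded down)
After reduction: 252 − 75 = 177 months
Less pre-trial detention credit: 177 months − 34 months = 143 months
Cap at 240 months: 143 months is within the cap, no reduction.
Minimum 67 months: 143 months meets the minimum, no increase.

143 months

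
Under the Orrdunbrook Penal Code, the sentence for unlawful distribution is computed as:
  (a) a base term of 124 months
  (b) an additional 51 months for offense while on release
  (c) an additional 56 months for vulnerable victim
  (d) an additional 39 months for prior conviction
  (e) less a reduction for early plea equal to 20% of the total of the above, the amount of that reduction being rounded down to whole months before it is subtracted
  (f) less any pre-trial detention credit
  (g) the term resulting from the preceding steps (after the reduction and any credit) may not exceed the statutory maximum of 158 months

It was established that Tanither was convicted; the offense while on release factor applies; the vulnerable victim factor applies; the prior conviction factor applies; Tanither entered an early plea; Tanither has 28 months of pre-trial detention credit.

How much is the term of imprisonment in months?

Sentence: 158 months

Offense while on release enhancement: +51 months
Vulnerable victim enhancement: +56 months
Prior conviction enhancement: +39 months
Adjusted term: 124 months + 51 months + 56 months + 39 months = 270 months
Early plea reduction: 20% of 270 months = 54 months (rounded down)
After reduction: 270 − 54 = 216 months
Less pre-trial detention credit: 216 months − 28 months = 188 months
Cap at 158 months: 188 months exceeds the cap → 158 months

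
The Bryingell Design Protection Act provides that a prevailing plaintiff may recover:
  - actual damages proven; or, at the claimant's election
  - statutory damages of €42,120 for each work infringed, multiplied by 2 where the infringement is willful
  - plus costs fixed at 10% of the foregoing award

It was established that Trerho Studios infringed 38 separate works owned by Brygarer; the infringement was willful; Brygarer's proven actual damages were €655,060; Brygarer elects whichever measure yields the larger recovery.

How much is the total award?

€3,521,232

Statutory damages: 38 × €42,120 = €1,600,560
Doubled: 2 × €1,600,560 = €3,201,120
Greater of actual damages (€655,060) or enhanced statutory damages (€3,201,120): €3,201,120
Costs: 10% of €3,201,120 = €320,112
Award plus costs: €3,201,120 + €320,112 = €3,521,232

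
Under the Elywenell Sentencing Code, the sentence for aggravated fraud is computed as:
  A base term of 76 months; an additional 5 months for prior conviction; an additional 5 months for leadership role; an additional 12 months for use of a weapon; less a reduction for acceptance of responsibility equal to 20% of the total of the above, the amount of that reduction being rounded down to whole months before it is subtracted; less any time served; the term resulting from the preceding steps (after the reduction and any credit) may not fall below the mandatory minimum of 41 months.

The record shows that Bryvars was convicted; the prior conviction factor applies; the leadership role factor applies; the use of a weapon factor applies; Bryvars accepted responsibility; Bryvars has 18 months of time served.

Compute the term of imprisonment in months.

61 months

Prior conviction enhancement: +5 months
Leadership role enhancement: +5 months
Use of a weapon enhancement: +12 months
Adjusted term: 76 months + 5 months + 5 months + 12 months = 98 months
Acceptance of responsibility reduction: 20% of 98 months = 19 months (rounded down)
After reduction: 98 − 19 = 79 months
Less time served: 79 months − 18 months = 61 months
Minimum 41 months: 61 months meets the minimum, no increase.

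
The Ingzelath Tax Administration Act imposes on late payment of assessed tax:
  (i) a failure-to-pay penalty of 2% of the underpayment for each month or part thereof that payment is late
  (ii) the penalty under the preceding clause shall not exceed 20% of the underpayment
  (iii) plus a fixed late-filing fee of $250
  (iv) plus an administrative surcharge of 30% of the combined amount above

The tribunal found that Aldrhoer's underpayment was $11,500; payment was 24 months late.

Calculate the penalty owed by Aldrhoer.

Accrued rate: 2% × 24 = 48%, capped at 20% → 20%
Failure-to-pay penalty: 20% of $11,500 = $2,300
Penalty before surcharge: $2,300 + $250 = $2,550
Administrative surcharge: 30% of $2,550 = $765
Total penalty: $2,550 + $765 = $3,315

$3,315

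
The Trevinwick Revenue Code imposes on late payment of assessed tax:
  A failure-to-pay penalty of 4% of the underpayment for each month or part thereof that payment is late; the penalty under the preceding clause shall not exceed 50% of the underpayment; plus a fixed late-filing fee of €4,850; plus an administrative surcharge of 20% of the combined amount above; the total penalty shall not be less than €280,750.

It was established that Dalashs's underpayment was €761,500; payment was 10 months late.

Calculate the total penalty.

€371,340

Accrued rate: 4% × 10 = 40%, capped at 50% → 40%
Failure-to-pay penalty: 40% of €761,500 = €304,600
Penalty before surcharge: €304,600 + €4,850 = €309,450
Administrative surcharge: 20% of €309,450 = €61,890
Total penalty: €309,450 + €61,890 = €371,340
Minimum €280,750: €371,340 meets the minimum, no increase.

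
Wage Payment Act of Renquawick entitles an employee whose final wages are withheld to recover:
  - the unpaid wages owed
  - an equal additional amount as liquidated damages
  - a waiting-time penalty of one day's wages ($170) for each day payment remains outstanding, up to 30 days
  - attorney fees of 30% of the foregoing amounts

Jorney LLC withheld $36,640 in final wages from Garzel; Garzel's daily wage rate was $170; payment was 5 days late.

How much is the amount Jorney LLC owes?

Liquidated damages (equal amount): $36,640
Penalty days: min(5, 30) = 5
Waiting-time penalty: 5 × $170 = $850
Subtotal: $36,640 + $36,640 + $850 = $74,130
Attorney fees: 30% of $74,130 = $22,239
Total award: $74,130 + $22,239 = $96,369

$96,369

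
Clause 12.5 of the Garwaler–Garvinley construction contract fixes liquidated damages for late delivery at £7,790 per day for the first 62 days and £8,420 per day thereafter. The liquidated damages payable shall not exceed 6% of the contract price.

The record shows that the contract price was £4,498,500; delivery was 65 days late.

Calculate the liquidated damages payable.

Liquidated damages: £269,910

First 62 days: 62 × £7,790 = £482,980
Remaining days: (65 − 62) × £8,420 = £25,260
Accrued per-day damages: £482,980 + £25,260 = £508,240
Cap: 6% of £4,498,500 = £269,910
Cap at £269,910: £508,240 exceeds the cap → £269,910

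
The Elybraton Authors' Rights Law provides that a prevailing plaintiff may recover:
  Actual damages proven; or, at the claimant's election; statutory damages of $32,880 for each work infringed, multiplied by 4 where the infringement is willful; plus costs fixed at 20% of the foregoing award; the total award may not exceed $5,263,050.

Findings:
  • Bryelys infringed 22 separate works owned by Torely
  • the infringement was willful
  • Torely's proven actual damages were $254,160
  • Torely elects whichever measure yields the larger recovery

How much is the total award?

Statutory damages: 22 × $32,880 = $723,360
Multiplied by 4: 4 × $723,360 = $2,893,440
Greater of actual damages ($254,160) or enhanced statutory damages ($2,893,440): $2,893,440
Costs: 20% of $2,893,440 = $578,688
Award plus costs: $2,893,440 + $578,688 = $3,472,128
Cap at $5,263,050: $3,472,128 is within the cap, no reduction.

$3,472,128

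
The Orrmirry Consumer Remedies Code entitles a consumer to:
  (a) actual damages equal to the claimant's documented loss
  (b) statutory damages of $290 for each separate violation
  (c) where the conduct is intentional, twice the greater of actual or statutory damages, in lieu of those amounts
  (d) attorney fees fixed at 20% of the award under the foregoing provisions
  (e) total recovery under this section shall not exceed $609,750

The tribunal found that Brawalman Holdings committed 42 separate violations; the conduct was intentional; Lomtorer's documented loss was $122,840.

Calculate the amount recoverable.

$294,816

Statutory damages: 42 × $290 = $12,180
Greater of actual damages ($122,840) or statutory damages ($12,180): $122,840
Doubled: 2 × $122,840 = $245,680
Attorney fees: 20% of $245,680 = $49,136
Total before cap: $245,680 + $49,136 = $294,816
Cap at $609,750: $294,816 is within the cap, no reduction.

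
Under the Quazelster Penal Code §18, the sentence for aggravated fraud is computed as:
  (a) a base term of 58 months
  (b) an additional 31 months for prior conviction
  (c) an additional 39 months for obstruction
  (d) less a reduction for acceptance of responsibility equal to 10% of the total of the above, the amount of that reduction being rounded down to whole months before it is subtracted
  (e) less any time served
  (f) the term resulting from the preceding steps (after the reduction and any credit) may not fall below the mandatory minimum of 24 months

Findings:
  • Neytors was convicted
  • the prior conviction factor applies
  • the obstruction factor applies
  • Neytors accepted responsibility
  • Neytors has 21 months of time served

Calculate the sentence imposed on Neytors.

Prior conviction enhancement: +31 months
Obstruction enhancement: +39 months
Adjusted term: 58 months + 31 months + 39 months = 128 months
Acceptance of responsibility reduction: 10% of 128 months = 12 months (rounded down)
After reduction: 128 − 12 = 116 months
Less time served: 116 months − 21 months = 95 months
Minimum 24 months: 95 months meets the minimum, no increase.

95 months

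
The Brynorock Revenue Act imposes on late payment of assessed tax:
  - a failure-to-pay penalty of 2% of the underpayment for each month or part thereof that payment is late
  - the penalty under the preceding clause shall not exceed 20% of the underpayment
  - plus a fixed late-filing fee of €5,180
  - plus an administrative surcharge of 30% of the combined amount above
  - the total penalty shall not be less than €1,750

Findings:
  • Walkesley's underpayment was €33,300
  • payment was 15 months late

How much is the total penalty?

Penalty: €15,392

Accrued rate: 2% × 15 = 30%, capped at 20% → 20%
Failure-to-pay penalty: 20% of €33,300 = €6,660
Penalty before surcharge: €6,660 + €5,180 = €11,840
Administrative surcharge: 30% of €11,840 = €3,552
Total penalty: €11,840 + €3,552 = €15,392
Minimum €1,750: €15,392 meets the minimum, no increase.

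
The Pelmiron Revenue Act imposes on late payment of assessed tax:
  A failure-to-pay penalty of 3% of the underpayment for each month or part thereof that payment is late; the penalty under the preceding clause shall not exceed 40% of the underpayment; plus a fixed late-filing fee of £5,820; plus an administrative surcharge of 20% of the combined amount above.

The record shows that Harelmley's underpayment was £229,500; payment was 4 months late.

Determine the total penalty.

Accrued rate: 3% × 4 = 12%, capped at 40% → 12%
Failure-to-pay penalty: 12% of £229,500 = £27,540
Penalty before surcharge: £27,540 + £5,820 = £33,360
Administrative surcharge: 20% of £33,360 = £6,672
Total penalty: £33,360 + £6,672 = £40,032

£40,032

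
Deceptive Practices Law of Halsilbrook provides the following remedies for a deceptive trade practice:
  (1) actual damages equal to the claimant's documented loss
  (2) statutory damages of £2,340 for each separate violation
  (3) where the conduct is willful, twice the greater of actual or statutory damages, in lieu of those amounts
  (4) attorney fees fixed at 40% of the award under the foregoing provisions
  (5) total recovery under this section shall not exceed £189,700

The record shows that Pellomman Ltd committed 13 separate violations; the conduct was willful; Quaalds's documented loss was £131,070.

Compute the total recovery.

£189,700

Statutory damages: 13 × £2,340 = £30,420
Greater of actual damages (£131,070) or statutory damages (£30,420): £131,070
Doubled: 2 × £131,070 = £262,140
Attorney fees: 40% of £262,140 = £104,856
Total before cap: £262,140 + £104,856 = £366,996
Cap at £189,700: £366,996 exceeds the cap → £189,700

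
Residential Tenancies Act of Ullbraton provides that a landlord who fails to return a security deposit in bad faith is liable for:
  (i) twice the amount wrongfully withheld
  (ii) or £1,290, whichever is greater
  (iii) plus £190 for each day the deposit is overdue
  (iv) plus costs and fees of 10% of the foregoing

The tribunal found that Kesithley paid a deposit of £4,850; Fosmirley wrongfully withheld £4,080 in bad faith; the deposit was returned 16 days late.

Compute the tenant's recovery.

Doubled: 2 × £4,080 = £8,160
Minimum £1,290: £8,160 meets the minimum, no increase.
Late-return penalty: 16 × £190 = £3,040
Damages plus late penalty: £8,160 + £3,040 = £11,200
Costs and fees: 10% of £11,200 = £1,120
Total recovery: £11,200 + £1,120 = £12,320

Recovery: £12,320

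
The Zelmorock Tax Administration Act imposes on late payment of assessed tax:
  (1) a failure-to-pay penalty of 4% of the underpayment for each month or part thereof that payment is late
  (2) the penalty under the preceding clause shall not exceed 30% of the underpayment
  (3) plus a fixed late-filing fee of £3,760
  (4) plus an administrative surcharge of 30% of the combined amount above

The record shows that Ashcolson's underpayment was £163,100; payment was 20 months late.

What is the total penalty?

Accrued rate: 4% × 20 = 80%, capped at 30% → 30%
Failure-to-pay penalty: 30% of £163,100 = £48,930
Penalty before surcharge: £48,930 + £3,760 = £52,690
Administrative surcharge: 30% of £52,690 = £15,807
Total penalty: £52,690 + £15,807 = £68,497

£68,497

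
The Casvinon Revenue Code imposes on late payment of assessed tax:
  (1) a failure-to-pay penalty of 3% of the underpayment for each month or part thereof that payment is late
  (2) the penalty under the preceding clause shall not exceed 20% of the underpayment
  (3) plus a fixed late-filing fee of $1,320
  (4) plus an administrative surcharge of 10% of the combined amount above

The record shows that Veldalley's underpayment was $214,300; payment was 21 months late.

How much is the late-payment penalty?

$48,598

Accrued rate: 3% × 21 = 63%, capped at 20% → 20%
Failure-to-pay penalty: 20% of $214,300 = $42,860
Penalty before surcharge: $42,860 + $1,320 = $44,180
Administrative surcharge: 10% of $44,180 = $4,418
Total penalty: $44,180 + $4,418 = $48,598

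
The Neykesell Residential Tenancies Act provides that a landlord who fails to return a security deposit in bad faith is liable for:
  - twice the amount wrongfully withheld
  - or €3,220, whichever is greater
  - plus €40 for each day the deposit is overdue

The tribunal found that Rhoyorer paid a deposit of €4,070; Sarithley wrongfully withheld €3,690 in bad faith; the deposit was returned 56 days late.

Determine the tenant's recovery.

Doubled: 2 × €3,690 = €7,380
Minimum €3,220: €7,380 meets the minimum, no increase.
Late-return penalty: 56 × €40 = €2,240
Damages plus late penalty: €7,380 + €2,240 = €9,620

€9,620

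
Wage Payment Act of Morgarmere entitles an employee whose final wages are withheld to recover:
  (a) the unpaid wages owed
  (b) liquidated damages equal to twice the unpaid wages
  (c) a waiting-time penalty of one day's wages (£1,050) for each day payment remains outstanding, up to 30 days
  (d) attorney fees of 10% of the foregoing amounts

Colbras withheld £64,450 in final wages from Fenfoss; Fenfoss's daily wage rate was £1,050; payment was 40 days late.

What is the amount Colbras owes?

£247,335

Doubled: 2 × £64,450 = £128,900
Penalty days: min(40, 30) = 30
Waiting-time penalty: 30 × £1,050 = £31,500
Subtotal: £64,450 + £128,900 + £31,500 = £224,850
Attorney fees: 10% of £224,850 = £22,485
Total award: £224,850 + £22,485 = £247,335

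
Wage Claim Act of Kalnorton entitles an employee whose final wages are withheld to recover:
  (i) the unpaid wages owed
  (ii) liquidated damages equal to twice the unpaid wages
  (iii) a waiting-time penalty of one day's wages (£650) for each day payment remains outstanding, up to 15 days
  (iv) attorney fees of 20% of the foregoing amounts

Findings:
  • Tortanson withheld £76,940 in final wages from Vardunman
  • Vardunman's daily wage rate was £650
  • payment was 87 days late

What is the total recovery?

£288,684

Doubled: 2 × £76,940 = £153,880
Penalty days: min(87, 15) = 15
Waiting-time penalty: 15 × £650 = £9,750
Subtotal: £76,940 + £153,880 + £9,750 = £240,570
Attorney fees: 20% of £240,570 = £48,114
Total award: £240,570 + £48,114 = £288,684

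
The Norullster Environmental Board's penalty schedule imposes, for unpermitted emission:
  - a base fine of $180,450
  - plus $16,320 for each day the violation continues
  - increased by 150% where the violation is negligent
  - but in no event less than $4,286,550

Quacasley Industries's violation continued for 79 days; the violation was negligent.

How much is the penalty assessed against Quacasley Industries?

$4,286,550

Per-day component: 79 × $16,320 = $1,289,280
Base plus per-day: $180,450 + $1,289,280 = $1,469,730
Enhancement: 150% of $1,469,730 = $2,204,595
Enhanced fine: $1,469,730 + $2,204,595 = $3,674,325
Minimum $4,286,550: $3,674,325 is below the minimum → $4,286,550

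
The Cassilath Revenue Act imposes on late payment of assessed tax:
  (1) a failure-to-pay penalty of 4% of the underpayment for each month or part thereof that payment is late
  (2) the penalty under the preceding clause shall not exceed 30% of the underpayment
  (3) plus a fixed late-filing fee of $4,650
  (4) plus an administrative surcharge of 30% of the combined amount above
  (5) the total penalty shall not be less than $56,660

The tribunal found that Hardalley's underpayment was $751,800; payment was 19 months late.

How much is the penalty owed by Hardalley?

$299,247

Accrued rate: 4% × 19 = 76%, capped at 30% → 30%
Failure-to-pay penalty: 30% of $751,800 = $225,540
Penalty before surcharge: $225,540 + $4,650 = $230,190
Administrative surcharge: 30% of $230,190 = $69,057
Total penalty: $230,190 + $69,057 = $299,247
Minimum $56,660: $299,247 meets the minimum, no increase.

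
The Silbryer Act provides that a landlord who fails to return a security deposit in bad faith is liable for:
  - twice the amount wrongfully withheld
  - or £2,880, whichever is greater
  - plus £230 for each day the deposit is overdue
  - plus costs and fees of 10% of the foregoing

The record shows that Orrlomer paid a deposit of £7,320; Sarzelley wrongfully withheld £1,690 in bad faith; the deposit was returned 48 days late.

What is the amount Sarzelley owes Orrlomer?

Doubled: 2 × £1,690 = £3,380
Minimum £2,880: £3,380 meets the minimum, no increase.
Late-return penalty: 48 × £230 = £11,040
Damages plus late penalty: £3,380 + £11,040 = £14,420
Costs and fees: 10% of £14,420 = £1,442
Total recovery: £14,420 + £1,442 = £15,862

Recovery: £15,862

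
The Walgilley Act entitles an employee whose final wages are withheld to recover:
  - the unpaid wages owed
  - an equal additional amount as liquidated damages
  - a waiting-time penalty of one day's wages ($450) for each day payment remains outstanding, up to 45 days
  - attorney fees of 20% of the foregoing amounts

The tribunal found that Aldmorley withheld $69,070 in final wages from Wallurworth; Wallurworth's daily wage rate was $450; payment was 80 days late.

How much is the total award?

Liquidated damages (equal amount): $69,070
Penalty days: min(80, 45) = 45
Waiting-time penalty: 45 × $450 = $20,250
Subtotal: $69,070 + $69,070 + $20,250 = $158,390
Attorney fees: 20% of $158,390 = $31,678
Total award: $158,390 + $31,678 = $190,068

Total award: $190,068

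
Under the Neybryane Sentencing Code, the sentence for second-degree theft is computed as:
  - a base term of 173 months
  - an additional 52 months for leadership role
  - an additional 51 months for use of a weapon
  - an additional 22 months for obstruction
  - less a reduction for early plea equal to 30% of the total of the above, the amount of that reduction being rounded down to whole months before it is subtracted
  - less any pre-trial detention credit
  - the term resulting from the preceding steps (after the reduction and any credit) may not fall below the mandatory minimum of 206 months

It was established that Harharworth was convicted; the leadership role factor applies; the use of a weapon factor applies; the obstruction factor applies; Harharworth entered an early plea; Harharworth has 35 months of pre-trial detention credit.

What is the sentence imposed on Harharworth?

Leadership role enhancement: +52 months
Use of a weapon enhancement: +51 months
Obstruction enhancement: +22 months
Adjusted term: 173 months + 52 months + 51 months + 22 months = 298 months
Early plea reduction: 30% of 298 months = 89 months (rounded down)
After reduction: 298 − 89 = 209 months
Less pre-trial detention credit: 209 months − 35 months = 174 months
Minimum 206 months: 174 months is below the minimum → 206 months

206 months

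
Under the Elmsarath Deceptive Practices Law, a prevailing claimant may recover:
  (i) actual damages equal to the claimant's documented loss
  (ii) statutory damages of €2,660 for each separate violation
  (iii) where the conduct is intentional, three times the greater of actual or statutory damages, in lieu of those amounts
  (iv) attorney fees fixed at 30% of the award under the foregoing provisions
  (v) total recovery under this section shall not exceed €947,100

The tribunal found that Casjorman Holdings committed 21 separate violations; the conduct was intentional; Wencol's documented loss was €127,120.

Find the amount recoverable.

€495,768

Statutory damages: 21 × €2,660 = €55,860
Greater of actual damages (€127,120) or statutory damages (€55,860): €127,120
Trebled: 3 × €127,120 = €381,360
Attorney fees: 30% of €381,360 = €114,408
Total before cap: €381,360 + €114,408 = €495,768
Cap at €947,100: €495,768 is within the cap, no reduction.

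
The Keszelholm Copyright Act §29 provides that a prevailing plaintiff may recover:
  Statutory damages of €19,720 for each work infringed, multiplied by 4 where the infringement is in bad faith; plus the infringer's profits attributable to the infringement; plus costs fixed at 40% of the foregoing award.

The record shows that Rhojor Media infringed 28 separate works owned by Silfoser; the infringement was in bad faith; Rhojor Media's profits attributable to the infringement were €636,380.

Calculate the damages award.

Statutory damages: 28 × €19,720 = €552,160
Multiplied by 4: 4 × €552,160 = €2,208,640
Combined award: €2,208,640 + €636,380 = €2,845,020
Costs: 40% of €2,845,020 = €1,138,008
Award plus costs: €2,845,020 + €1,138,008 = €3,983,028

Award: €3,983,028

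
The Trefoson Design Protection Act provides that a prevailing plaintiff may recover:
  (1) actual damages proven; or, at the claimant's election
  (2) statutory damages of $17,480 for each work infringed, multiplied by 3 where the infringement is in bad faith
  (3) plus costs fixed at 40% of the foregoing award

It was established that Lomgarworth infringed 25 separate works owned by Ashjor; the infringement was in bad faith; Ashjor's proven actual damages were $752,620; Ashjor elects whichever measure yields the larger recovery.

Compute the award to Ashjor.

$1,835,400

Statutory damages: 25 × $17,480 = $437,000
Trebled: 3 × $437,000 = $1,311,000
Greater of actual damages ($752,620) or enhanced statutory damages ($1,311,000): $1,311,000
Costs: 40% of $1,311,000 = $524,400
Award plus costs: $1,311,000 + $524,400 = $1,835,400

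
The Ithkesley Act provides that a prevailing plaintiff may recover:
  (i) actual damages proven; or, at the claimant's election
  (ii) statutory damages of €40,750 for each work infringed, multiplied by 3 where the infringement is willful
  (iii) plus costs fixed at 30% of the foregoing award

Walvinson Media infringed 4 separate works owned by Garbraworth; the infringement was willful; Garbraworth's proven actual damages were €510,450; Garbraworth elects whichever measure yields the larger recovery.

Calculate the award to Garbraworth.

Statutory damages: 4 × €40,750 = €163,000
Trebled: 3 × €163,000 = €489,000
Greater of actual damages (€510,450) or enhanced statutory damages (€489,000): €510,450
Costs: 30% of €510,450 = €153,135
Award plus costs: €510,450 + €153,135 = €663,585

€663,585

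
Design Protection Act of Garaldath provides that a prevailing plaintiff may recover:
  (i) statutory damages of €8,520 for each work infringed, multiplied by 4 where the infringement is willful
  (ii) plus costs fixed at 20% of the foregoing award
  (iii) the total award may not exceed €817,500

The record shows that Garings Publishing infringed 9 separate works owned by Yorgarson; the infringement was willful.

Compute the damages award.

Statutory damages: 9 × €8,520 = €76,680
Multiplied by 4: 4 × €76,680 = €306,720
Costs: 20% of €306,720 = €61,344
Award plus costs: €306,720 + €61,344 = €368,064
Cap at €817,500: €368,064 is within the cap, no reduction.

€368,064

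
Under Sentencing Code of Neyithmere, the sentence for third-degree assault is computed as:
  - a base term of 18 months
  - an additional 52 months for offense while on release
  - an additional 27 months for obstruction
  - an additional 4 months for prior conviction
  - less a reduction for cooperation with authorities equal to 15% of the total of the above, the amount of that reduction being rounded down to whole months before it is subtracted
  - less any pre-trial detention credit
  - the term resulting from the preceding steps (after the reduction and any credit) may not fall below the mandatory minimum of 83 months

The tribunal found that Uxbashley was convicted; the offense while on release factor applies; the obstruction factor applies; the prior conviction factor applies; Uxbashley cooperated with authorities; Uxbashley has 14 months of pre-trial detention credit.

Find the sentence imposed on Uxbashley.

83 months

Offense while on release enhancement: +52 months
Obstruction enhancement: +27 months
Prior conviction enhancement: +4 months
Adjusted term: 18 months + 52 months + 27 months + 4 months = 101 months
Cooperation with authorities reduction: 15% of 101 months = 15 months (rounded down)
After reduction: 101 − 15 = 86 months
Less pre-trial detention credit: 86 months − 14 months = 72 months
Minimum 83 months: 72 months is below the minimum → 83 months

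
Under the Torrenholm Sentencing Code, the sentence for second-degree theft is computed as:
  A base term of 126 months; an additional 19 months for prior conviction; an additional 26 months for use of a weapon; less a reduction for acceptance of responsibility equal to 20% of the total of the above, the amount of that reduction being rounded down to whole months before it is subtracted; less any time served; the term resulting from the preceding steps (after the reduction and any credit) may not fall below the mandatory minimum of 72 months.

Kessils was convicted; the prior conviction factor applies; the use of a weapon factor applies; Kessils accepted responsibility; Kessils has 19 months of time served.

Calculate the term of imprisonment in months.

Prior conviction enhancement: +19 months
Use of a weapon enhancement: +26 months
Adjusted term: 126 months + 19 months + 26 months = 171 months
Acceptance of responsibility reduction: 20% of 171 months = 34 months (rounded down)
After reduction: 171 − 34 = 137 months
Less time served: 137 months − 19 months = 118 months
Minimum 72 months: 118 months meets the minimum, no increase.

118 months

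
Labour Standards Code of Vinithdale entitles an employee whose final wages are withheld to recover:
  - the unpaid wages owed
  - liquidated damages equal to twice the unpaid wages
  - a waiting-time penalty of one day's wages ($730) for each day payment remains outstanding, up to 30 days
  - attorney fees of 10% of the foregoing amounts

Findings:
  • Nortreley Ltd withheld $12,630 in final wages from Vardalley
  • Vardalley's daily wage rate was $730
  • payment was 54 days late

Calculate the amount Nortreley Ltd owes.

Doubled: 2 × $12,630 = $25,260
Penalty days: min(54, 30) = 30
Waiting-time penalty: 30 × $730 = $21,900
Subtotal: $12,630 + $25,260 + $21,900 = $59,790
Attorney fees: 10% of $59,790 = $5,979
Total award: $59,790 + $5,979 = $65,769

$65,769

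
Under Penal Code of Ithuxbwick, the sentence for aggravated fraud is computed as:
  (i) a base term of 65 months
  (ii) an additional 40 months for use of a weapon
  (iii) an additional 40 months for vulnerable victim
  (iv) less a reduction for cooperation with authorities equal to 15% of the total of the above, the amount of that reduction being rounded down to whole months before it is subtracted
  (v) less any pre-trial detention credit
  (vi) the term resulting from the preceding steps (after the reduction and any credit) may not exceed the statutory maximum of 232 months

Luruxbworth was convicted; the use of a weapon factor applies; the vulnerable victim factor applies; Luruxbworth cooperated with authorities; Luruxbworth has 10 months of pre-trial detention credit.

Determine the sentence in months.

Use of a weapon enhancement: +40 months
Vulnerable victim enhancement: +40 months
Adjusted term: 65 months + 40 months + 40 months = 145 months
Cooperation with authorities reduction: 15% of 145 months = 21 months (rounded down)
After reduction: 145 − 21 = 124 months
Less pre-trial detention credit: 124 months − 10 months = 114 months
Cap at 232 months: 114 months is within the cap, no reduction.

114 months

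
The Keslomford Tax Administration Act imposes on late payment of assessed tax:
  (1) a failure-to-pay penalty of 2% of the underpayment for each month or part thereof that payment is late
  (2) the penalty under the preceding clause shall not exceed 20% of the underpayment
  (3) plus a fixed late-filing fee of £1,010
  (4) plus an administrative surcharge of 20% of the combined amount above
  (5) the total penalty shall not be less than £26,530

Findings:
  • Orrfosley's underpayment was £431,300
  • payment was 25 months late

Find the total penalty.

Accrued rate: 2% × 25 = 50%, capped at 20% → 20%
Failure-to-pay penalty: 20% of £431,300 = £86,260
Penalty before surcharge: £86,260 + £1,010 = £87,270
Administrative surcharge: 20% of £87,270 = £17,454
Total penalty: £87,270 + £17,454 = £104,724
Minimum £26,530: £104,724 meets the minimum, no increase.

£104,724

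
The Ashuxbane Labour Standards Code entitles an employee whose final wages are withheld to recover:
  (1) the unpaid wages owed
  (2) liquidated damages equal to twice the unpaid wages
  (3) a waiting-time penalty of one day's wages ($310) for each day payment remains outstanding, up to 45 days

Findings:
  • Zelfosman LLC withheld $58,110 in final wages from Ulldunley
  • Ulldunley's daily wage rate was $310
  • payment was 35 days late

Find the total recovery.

Doubled: 2 × $58,110 = $116,220
Penalty days: min(35, 45) = 35
Waiting-time penalty: 35 × $310 = $10,850
Total award: $58,110 + $116,220 + $10,850 = $185,180

$185,180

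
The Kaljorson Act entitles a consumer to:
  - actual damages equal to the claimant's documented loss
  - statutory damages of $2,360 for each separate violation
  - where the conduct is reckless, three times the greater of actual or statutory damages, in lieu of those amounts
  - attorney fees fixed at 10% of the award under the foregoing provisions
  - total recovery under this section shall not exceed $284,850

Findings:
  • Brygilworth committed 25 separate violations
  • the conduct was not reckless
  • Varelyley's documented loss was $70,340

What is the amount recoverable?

Statutory damages: 25 × $2,360 = $59,000
Conduct not reckless: the in-lieu enhancement does not apply.
Actual plus statutory damages: $70,340 + $59,000 = $129,340
Attorney fees: 10% of $129,340 = $12,934
Total before cap: $129,340 + $12,934 = $142,274
Cap at $284,850: $142,274 is within the cap, no reduction.

Total recovery: $142,274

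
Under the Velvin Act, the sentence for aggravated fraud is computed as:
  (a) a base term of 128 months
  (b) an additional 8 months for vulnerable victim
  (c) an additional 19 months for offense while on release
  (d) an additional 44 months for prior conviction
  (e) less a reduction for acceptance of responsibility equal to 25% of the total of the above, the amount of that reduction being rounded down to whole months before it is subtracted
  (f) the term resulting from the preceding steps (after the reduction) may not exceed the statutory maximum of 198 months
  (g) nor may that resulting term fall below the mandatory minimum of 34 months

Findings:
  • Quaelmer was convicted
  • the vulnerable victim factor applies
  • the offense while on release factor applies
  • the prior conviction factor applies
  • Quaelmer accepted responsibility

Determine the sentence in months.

Vulnerable victim enhancement: +8 months
Offense while on release enhancement: +19 months
Prior conviction enhancement: +44 months
Adjusted term: 128 months + 8 months + 19 months + 44 months = 199 months
Acceptance of responsibility reduction: 25% of 199 months = 49 months (rounded down)
After reduction: 199 − 49 = 150 months
Cap at 198 months: 150 months is within the cap, no reduction.
Minimum 34 months: 150 months meets the minimum, no increase.

150 months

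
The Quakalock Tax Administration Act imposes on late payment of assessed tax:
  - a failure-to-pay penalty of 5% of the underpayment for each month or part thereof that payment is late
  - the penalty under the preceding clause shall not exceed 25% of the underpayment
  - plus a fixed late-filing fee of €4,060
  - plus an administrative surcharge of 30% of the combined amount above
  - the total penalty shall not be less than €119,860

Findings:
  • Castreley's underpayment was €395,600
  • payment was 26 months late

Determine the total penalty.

Accrued rate: 5% × 26 = 130%, capped at 25% → 25%
Failure-to-pay penalty: 25% of €395,600 = €98,900
Penalty before surcharge: €98,900 + €4,060 = €102,960
Administrative surcharge: 30% of €102,960 = €30,888
Total penalty: €102,960 + €30,888 = €133,848
Minimum €119,860: €133,848 meets the minimum, no increase.

€133,848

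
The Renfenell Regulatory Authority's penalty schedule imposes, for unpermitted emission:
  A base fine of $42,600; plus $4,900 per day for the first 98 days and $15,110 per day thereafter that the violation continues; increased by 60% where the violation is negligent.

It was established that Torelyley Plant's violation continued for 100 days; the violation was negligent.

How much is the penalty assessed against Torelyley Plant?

$884,832

First 98 days: 98 × $4,900 = $480,200
Remaining days: (100 − 98) × $15,110 = $30,220
Per-day component: $480,200 + $30,220 = $510,420
Base plus per-day: $42,600 + $510,420 = $553,020
Enhancement: 60% of $553,020 = $331,812
Enhanced fine: $553,020 + $331,812 = $884,832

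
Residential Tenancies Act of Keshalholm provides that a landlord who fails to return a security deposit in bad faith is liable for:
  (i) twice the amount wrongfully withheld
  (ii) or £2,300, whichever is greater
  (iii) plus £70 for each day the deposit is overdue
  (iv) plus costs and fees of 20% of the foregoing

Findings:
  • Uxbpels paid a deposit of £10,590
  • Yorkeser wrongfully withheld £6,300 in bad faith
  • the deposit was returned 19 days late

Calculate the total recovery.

£16,716

Doubled: 2 × £6,300 = £12,600
Minimum £2,300: £12,600 meets the minimum, no increase.
Late-return penalty: 19 × £70 = £1,330
Damages plus late penalty: £12,600 + £1,330 = £13,930
Costs and fees: 20% of £13,930 = £2,786
Total recovery: £13,930 + £2,786 = £16,716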